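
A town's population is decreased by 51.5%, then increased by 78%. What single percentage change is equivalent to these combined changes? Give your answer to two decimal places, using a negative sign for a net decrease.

-13.67%

A 51.5% decrease multiplies by 0.485.
Then a 78% increase: 0.485 × 1.78 = 0.8633.
Overall factor 0.8633, i.e. -13.67%.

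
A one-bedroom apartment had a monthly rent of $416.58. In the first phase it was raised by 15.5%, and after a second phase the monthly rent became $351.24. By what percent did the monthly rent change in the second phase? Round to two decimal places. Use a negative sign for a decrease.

After the first phase: $416.58 × 1.155 = $481.1499.
Second-phase multiplier: $351.24 ÷ $481.1499 ≈ 0.730001.
That is a change of -27.00%.

-27.00%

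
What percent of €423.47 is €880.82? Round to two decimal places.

208.00%

€880.82 ÷ €423.47 ≈ 208.00%.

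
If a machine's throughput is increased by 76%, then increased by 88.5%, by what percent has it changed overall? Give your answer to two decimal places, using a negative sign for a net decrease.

231.76%

The combined multiplier is 1.76 × 1.885 = 3.3176.
That corresponds to an increase of 231.76%.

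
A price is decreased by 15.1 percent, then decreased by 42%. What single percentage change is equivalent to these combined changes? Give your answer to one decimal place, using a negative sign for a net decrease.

-50.8%

The combined multiplier is 0.849 × 0.58 = 0.49242.
That corresponds to a decrease of 50.8%.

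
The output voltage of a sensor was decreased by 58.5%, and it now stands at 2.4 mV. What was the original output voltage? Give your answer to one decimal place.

5.8 mV

The overall multiplier applied was 0.415.
So the original output voltage was 2.4 ÷ 0.415 ≈ 5.8 mV.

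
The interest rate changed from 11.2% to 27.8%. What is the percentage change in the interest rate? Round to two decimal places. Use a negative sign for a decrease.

The change is 27.8 − 11.2 = 16.6 percentage points.
Relative to the original 11.2%, that is 16.6 ÷ 11.2 ≈ 148.21%.

148.21%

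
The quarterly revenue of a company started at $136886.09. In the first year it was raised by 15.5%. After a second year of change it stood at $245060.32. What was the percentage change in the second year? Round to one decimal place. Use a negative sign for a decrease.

After the first year: $136886.09 × 1.155 = $158103.43395.
Second-year multiplier: $245060.32 ÷ $158103.43395 ≈ 1.55.
That is a change of 55.0%.

55.0%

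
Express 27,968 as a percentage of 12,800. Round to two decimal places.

218.50%

27,968 ÷ 12,800 = 218.50%.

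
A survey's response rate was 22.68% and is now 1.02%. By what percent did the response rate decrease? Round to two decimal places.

95.50%

The change is 1.02 − 22.68 = -21.66 percentage points.
Relative to the original 22.68%, that is -21.66 ÷ 22.68 ≈ -95.50%.
So the response rate fell by 95.50%.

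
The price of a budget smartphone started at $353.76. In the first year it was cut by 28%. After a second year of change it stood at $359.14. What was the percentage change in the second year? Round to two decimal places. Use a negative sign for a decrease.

After the first year: $353.76 × 0.72 = $254.7072.
Second-year multiplier: $359.14 ÷ $254.7072 ≈ 1.410011.
That is a change of 41.00%.

41.00%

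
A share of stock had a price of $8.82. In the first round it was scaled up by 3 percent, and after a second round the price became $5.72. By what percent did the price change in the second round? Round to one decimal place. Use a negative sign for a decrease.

-37.0%

After the first round: $8.82 × 1.03 = $9.0846.
Second-round multiplier: $5.72 ÷ $9.0846 ≈ 0.62964.
That is a change of -37.0%.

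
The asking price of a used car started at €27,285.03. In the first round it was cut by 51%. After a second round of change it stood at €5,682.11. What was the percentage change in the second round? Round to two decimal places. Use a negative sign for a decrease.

After the first round: €27,285.03 × 0.49 = €13369.6647.
Second-round multiplier: €5,682.11 ÷ €13369.6647 ≈ 0.425.
That is a change of -57.50%.

-57.50%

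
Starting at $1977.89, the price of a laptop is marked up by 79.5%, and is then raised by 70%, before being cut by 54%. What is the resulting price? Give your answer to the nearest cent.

$2776.34

After the 79.5% increase: $1977.89 × 1.795 = $3550.31255.
Apply the 70% increase: $3550.31255 × 1.7 = $6035.531335.
After the 54% decrease: $6035.531335 × 0.46 = $2776.3444141 ≈ $2776.34.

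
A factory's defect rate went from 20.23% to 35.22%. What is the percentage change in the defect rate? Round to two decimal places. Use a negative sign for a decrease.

74.10%

The change is 35.22 − 20.23 = 14.99 percentage points.
Relative to the original 20.23%, that is 14.99 ÷ 20.23 ≈ 74.10%.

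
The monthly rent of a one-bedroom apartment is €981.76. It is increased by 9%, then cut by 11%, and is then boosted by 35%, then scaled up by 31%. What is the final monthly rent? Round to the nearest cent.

€1684.33

Each change multiplies by a factor: 1.09 × 0.89 × 1.35 × 1.31 = 1.71562185.
€981.76 × 1.71562185 = €1684.328907456 ≈ €1684.33.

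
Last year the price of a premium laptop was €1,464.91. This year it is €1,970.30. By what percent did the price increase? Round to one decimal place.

Change: €1,970.30 − €1,464.91 = €505.39.
Relative to the original: €505.39 ÷ €1,464.91 ≈ 34.5%.
So the price increased by 34.5%.

34.5%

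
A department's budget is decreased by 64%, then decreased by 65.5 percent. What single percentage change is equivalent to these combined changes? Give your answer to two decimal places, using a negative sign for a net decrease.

The combined multiplier is 0.36 × 0.345 = 0.1242.
That corresponds to a decrease of 87.58%.

-87.58%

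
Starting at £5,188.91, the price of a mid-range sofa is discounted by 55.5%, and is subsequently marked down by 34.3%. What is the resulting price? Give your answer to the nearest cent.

Each change multiplies by a factor: 0.445 × 0.657 = 0.292365.
£5,188.91 × 0.292365 = £1517.05567215 ≈ £1,517.06.

£1,517.06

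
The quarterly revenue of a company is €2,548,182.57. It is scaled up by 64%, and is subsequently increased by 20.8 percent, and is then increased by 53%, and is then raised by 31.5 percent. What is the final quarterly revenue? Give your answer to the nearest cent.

€10,156,837.56

64% increase: €2,548,182.57 × 1.64 = €4179019.4148.
20.8% increase: €4179019.4148 × 1.208 = €5048255.4530784.
After the 53% increase: €5048255.4530784 × 1.53 = €7723830.843209952.
31.5% increase: €7723830.843209952 × 1.315 = €10156837.55882108688 ≈ €10,156,837.56.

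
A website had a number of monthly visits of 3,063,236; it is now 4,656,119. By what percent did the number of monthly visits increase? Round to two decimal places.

Change: 4,656,119 − 3,063,236 = 1,592,883.
Relative to the original: 1,592,883 ÷ 3,063,236 ≈ 52.00%.
So the number of monthly visits increased by 52.00%.

52.00%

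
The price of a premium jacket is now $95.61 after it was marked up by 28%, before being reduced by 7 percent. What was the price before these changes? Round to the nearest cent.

$80.32

Undoing the 7% decrease: $95.61 ÷ 0.93 ≈ $102.806452.
Undoing the 28% increase: $102.806452 ÷ 1.28 ≈ $80.32.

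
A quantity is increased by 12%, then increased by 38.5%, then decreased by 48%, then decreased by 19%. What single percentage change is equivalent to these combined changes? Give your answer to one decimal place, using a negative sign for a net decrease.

-34.7%

A 12% increase multiplies by 1.12.
Then a 38.5% increase: 1.12 × 1.385 = 1.5512.
Then a 48% decrease: 1.5512 × 0.52 = 0.806624.
Then a 19% decrease: 0.806624 × 0.81 = 0.65336544.
Overall factor 0.65336544, i.e. -34.7%.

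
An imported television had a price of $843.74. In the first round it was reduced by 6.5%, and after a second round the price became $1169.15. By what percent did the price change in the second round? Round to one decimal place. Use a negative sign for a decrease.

After the first round: $843.74 × 0.935 = $788.8969.
Second-round multiplier: $1169.15 ÷ $788.8969 ≈ 1.48201.
That is a change of 48.2%.

48.2%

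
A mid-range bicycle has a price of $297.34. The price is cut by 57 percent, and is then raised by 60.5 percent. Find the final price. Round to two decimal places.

Each change multiplies by a factor: 0.43 × 1.605 = 0.69015.
$297.34 × 0.69015 = $205.209201 ≈ $205.21.

$205.21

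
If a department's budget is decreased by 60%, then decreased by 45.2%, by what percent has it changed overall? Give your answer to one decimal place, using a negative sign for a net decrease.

-78.1%

The combined multiplier is 0.4 × 0.548 = 0.2192.
That corresponds to a decrease of 78.1%.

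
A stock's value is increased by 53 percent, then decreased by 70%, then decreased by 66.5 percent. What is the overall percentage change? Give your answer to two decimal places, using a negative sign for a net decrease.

The combined multiplier is 1.53 × 0.3 × 0.335 = 0.153765.
That corresponds to a decrease of 84.62%.

-84.62%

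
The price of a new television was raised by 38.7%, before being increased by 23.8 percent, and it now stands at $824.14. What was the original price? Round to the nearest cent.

Undoing the 23.8% increase: $824.14 ÷ 1.238 ≈ $665.702746.
Undoing the 38.7% increase: $665.702746 ÷ 1.387 ≈ $479.96.

$479.96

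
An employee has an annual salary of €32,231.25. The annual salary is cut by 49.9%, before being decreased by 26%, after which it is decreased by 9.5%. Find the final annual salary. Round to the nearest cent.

Apply the 49.9% decrease: €32,231.25 × 0.501 = €16147.85625.
26% decrease: €16147.85625 × 0.74 = €11949.413625.
After the 9.5% decrease: €11949.413625 × 0.905 = €10814.219330625 ≈ €10,814.22.

€10,814.22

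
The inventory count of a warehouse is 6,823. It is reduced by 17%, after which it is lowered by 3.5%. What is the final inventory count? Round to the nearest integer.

5,465

17% decrease: 6,823 × 0.83 = 5663.09.
After the 3.5% decrease: 5663.09 × 0.965 = 5464.88185 ≈ 5,465.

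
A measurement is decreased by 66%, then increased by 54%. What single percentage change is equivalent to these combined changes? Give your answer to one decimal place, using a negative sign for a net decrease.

-47.6%

The combined multiplier is 0.34 × 1.54 = 0.5236.
That corresponds to a decrease of 47.6%.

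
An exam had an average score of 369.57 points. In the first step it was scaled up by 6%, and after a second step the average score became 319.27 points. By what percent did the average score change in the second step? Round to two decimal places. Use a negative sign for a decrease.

After the first step: 369.57 × 1.06 = 391.7442.
Second-step multiplier: 319.27 ÷ 391.7442 ≈ 0.814996.
That is a change of -18.50%.

-18.50%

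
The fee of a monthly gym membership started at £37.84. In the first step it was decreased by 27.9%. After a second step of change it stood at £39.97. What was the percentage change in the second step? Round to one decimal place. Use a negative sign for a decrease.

46.5%

After the first step: £37.84 × 0.721 = £27.28264.
Second-step multiplier: £39.97 ÷ £27.28264 ≈ 1.46503.
That is a change of 46.5%.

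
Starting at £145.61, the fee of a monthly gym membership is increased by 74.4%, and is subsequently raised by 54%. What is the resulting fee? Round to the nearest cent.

£391.07

Apply the 74.4% increase: £145.61 × 1.744 = £253.94384.
54% increase: £253.94384 × 1.54 = £391.0735136 ≈ £391.07.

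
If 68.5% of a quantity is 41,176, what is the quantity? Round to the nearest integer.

41,176 ÷ 0.685 ≈ 60,111.

60,111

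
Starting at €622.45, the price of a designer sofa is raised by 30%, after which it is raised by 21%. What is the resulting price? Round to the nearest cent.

€979.11

Each change multiplies by a factor: 1.3 × 1.21 = 1.573.
€622.45 × 1.573 = €979.11385 ≈ €979.11.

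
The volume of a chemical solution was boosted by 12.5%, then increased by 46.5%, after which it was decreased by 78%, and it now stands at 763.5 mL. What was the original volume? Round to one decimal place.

Undoing the 78% decrease: 763.5 ÷ 0.22 ≈ 3470.454545.
Undoing the 46.5% increase: 3470.454545 ÷ 1.465 ≈ 2368.910952.
Undoing the 12.5% increase: 2368.910952 ÷ 1.125 ≈ 2105.7 mL.

2105.7 mL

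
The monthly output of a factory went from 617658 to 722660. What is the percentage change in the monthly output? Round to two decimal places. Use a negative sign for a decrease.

Change: 722660 − 617658 = 105002.
Relative to the original: 105002 ÷ 617658 ≈ 17.00%.

17.00%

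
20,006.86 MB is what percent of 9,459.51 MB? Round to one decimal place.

211.5%

20,006.86 MB ÷ 9,459.51 MB ≈ 211.5%.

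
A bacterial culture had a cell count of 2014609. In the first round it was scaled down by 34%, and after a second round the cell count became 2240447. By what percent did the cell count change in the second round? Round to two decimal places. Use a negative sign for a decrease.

After the first round: 2014609 × 0.66 = 1329641.94.
Second-round multiplier: 2240447 ÷ 1329641.94 ≈ 1.685.
That is a change of 68.50%.

68.50%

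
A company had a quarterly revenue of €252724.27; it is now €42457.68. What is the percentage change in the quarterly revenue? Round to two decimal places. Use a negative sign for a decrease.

-83.20%

Change: €42457.68 − €252724.27 = -€210266.59.
Relative to the original: -€210266.59 ÷ €252724.27 ≈ -83.20%.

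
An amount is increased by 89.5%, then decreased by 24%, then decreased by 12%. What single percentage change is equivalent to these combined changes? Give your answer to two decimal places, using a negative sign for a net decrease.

26.74%

The combined multiplier is 1.895 × 0.76 × 0.88 = 1.267376.
That corresponds to an increase of 26.74%.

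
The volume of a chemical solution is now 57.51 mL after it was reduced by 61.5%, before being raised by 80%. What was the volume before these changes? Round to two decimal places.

82.99 mL

Undoing the 80% increase: 57.51 ÷ 1.8 = 31.95.
Undoing the 61.5% decrease: 31.95 ÷ 0.385 ≈ 82.99 mL.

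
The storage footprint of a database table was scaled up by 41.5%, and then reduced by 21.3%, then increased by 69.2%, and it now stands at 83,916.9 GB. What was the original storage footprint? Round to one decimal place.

44,536.7 GB

The overall multiplier applied was 1.415 × 0.787 × 1.692 = 1.88421966.
So the original storage footprint was 83,916.9 ÷ 1.88421966 ≈ 44,536.7 GB.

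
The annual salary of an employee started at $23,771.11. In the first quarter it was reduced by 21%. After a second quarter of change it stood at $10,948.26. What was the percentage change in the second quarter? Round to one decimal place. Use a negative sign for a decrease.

After the first quarter: $23,771.11 × 0.79 = $18779.1769.
Second-quarter multiplier: $10,948.26 ÷ $18779.1769 ≈ 0.583.
That is a change of -41.7%.

-41.7%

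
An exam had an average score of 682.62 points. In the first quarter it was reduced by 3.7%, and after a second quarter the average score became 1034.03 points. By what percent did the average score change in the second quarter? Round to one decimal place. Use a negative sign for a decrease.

57.3%

After the first quarter: 682.62 × 0.963 = 657.36306.
Second-quarter multiplier: 1034.03 ÷ 657.36306 ≈ 1.573.
That is a change of 57.3%.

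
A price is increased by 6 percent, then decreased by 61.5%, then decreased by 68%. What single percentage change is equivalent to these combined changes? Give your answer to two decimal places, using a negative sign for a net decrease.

-86.94%

A 6% increase multiplies by 1.06.
Then a 61.5% decrease: 1.06 × 0.385 = 0.4081.
Then a 68% decrease: 0.4081 × 0.32 = 0.130592.
Overall factor 0.130592, i.e. -86.94%.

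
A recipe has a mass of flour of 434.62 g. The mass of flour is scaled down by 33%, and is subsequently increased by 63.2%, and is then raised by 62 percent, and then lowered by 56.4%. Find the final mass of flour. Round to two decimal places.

335.67 g

Each change multiplies by a factor: 0.67 × 1.632 × 1.62 × 0.436 = 0.7723185408.
434.62 × 0.7723185408 = 335.665084202496 ≈ 335.67.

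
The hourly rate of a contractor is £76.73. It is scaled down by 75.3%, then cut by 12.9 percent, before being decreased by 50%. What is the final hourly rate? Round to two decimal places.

£8.25

Each change multiplies by a factor: 0.247 × 0.871 × 0.5 = 0.1075685.
£76.73 × 0.1075685 = £8.253731005 ≈ £8.25.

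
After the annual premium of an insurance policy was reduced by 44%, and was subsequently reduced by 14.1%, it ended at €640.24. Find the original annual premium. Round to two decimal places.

€1,330.95

The overall multiplier applied was 0.56 × 0.859 = 0.48104.
So the original annual premium was €640.24 ÷ 0.48104 ≈ €1,330.95.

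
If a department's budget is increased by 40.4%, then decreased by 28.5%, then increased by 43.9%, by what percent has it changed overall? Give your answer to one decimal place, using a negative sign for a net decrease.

The combined multiplier is 1.404 × 0.715 × 1.439 = 1.44455454.
That corresponds to an increase of 44.5%.

44.5%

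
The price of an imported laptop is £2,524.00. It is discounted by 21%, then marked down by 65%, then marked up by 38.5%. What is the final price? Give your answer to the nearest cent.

£966.57

Each change multiplies by a factor: 0.79 × 0.35 × 1.385 = 0.3829525.
£2,524.00 × 0.3829525 = £966.57211 ≈ £966.57.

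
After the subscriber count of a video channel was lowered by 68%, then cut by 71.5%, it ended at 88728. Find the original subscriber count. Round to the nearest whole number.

972895

Undoing the 71.5% decrease: 88728 ÷ 0.285 ≈ 311326.315789.
Undoing the 68% decrease: 311326.315789 ÷ 0.32 ≈ 972895.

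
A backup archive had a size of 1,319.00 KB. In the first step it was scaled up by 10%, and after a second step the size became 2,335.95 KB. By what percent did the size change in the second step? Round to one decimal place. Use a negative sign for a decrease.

61.0%

After the first step: 1,319.00 × 1.1 = 1450.9.
Second-step multiplier: 2,335.95 ÷ 1450.9 ≈ 1.61.
That is a change of 61.0%.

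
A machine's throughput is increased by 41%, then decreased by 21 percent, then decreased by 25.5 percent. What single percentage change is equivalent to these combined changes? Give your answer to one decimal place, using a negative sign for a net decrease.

-17.0%

A 41% increase multiplies by 1.41.
Then a 21% decrease: 1.41 × 0.79 = 1.1139.
Then a 25.5% decrease: 1.1139 × 0.745 = 0.8298555.
Overall factor 0.8298555, i.e. -17.0%.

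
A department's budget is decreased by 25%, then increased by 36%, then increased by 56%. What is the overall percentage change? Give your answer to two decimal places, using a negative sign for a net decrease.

The combined multiplier is 0.75 × 1.36 × 1.56 = 1.5912.
That corresponds to an increase of 59.12%.

59.12%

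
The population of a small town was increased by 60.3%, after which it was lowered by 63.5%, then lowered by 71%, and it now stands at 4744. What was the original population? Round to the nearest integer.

27959

The overall multiplier applied was 1.603 × 0.365 × 0.29 = 0.16967755.
So the original population was 4744 ÷ 0.16967755 ≈ 27959.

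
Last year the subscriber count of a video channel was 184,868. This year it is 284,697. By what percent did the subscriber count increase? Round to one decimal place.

Change: 284,697 − 184,868 = 99,829.
Relative to the original: 99,829 ÷ 184,868 ≈ 54.0%.
So the subscriber count increased by 54.0%.

54.0%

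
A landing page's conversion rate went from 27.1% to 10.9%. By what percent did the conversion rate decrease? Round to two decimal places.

59.78%

The change is 10.9 − 27.1 = -16.2 percentage points.
Relative to the original 27.1%, that is -16.2 ÷ 27.1 ≈ -59.78%.
So the conversion rate fell by 59.78%.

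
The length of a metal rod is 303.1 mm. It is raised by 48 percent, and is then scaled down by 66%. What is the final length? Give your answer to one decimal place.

48% increase: 303.1 × 1.48 = 448.588.
Apply the 66% decrease: 448.588 × 0.34 = 152.51992 ≈ 152.5.

152.5 mm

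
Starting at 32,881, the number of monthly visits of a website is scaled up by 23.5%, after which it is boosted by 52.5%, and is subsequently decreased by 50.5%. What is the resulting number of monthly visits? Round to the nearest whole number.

30,654

23.5% increase: 32,881 × 1.235 = 40608.035.
Apply the 52.5% increase: 40608.035 × 1.525 = 61927.253375.
Apply the 50.5% decrease: 61927.253375 × 0.495 = 30653.990420625 ≈ 30,654.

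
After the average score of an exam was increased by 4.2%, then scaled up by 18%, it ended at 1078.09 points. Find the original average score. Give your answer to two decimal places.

876.81 points

The overall multiplier applied was 1.042 × 1.18 = 1.22956.
So the original average score was 1078.09 ÷ 1.22956 ≈ 876.81 points.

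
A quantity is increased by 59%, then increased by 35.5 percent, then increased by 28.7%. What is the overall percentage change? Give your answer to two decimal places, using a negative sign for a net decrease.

A 59% increase multiplies by 1.59.
Then a 35.5% increase: 1.59 × 1.355 = 2.15445.
Then a 28.7% increase: 2.15445 × 1.287 = 2.77277715.
Overall factor 2.77277715, i.e. 177.28%.

177.28%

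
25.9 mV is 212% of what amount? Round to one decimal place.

25.9 mV ÷ 2.12 ≈ 12.2 mV.

12.2 mV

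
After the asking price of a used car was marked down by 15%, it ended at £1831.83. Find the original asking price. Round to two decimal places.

The overall multiplier applied was 0.85.
So the original asking price was £1831.83 ÷ 0.85 ≈ £2155.09.

£2155.09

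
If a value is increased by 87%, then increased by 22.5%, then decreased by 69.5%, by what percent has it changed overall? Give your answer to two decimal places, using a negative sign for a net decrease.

-30.13%

The combined multiplier is 1.87 × 1.225 × 0.305 = 0.69867875.
That corresponds to a decrease of 30.13%.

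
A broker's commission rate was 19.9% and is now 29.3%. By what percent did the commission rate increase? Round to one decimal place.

47.2%

The change is 29.3 − 19.9 = 9.4 percentage points.
Relative to the original 19.9%, that is 9.4 ÷ 19.9 ≈ 47.2%.
So the commission rate rose by 47.2%.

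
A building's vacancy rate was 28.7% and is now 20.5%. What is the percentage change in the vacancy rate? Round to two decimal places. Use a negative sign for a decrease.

The change is 20.5 − 28.7 = -8.2 percentage points.
Relative to the original 28.7%, that is -8.2 ÷ 28.7 ≈ -28.57%.

-28.57%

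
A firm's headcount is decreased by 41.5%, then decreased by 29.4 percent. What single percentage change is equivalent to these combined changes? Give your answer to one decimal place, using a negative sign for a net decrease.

-58.7%

The combined multiplier is 0.585 × 0.706 = 0.41301.
That corresponds to a decrease of 58.7%.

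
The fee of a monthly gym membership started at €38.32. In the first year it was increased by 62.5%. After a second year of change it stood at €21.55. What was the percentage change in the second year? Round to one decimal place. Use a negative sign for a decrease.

After the first year: €38.32 × 1.625 = €62.27.
Second-year multiplier: €21.55 ÷ €62.27 ≈ 0.34607.
That is a change of -65.4%.

-65.4%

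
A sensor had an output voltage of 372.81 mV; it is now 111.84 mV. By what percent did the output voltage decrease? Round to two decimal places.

Change: 111.84 − 372.81 = -260.97.
Relative to the original: -260.97 ÷ 372.81 ≈ -70.00%.
So the output voltage decreased by 70.00%.

70.00%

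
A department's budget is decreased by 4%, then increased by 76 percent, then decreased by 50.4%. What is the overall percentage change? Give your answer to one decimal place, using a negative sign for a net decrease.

-16.2%

A 4% decrease multiplies by 0.96.
Then a 76% increase: 0.96 × 1.76 = 1.6896.
Then a 50.4% decrease: 1.6896 × 0.496 = 0.8380416.
Overall factor 0.8380416, i.e. -16.2%.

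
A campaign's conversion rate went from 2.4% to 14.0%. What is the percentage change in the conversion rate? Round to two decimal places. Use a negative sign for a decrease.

The change is 14.0 − 2.4 = 11.6 percentage points.
Relative to the original 2.4%, that is 11.6 ÷ 2.4 ≈ 483.33%.

483.33%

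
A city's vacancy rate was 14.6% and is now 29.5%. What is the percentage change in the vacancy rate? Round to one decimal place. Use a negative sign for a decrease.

102.1%

The change is 29.5 − 14.6 = 14.9 percentage points.
Relative to the original 14.6%, that is 14.9 ÷ 14.6 ≈ 102.1%.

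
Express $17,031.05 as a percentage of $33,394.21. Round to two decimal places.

51.00%

$17,031.05 ÷ $33,394.21 ≈ 51.00%.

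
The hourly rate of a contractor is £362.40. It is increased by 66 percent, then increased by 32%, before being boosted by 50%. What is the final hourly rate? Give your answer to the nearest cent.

After the 66% increase: £362.40 × 1.66 = £601.584.
Apply the 32% increase: £601.584 × 1.32 = £794.09088.
Apply the 50% increase: £794.09088 × 1.5 = £1191.13632 ≈ £1191.14.

£1191.14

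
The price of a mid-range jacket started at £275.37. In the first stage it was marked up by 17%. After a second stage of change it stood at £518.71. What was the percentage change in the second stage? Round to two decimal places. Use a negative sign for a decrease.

61.00%

After the first stage: £275.37 × 1.17 = £322.1829.
Second-stage multiplier: £518.71 ÷ £322.1829 ≈ 1.609986.
That is a change of 61.00%.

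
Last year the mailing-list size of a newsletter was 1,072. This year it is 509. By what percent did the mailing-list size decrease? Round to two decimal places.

52.52%

Change: 509 − 1,072 = -563.
Relative to the original: -563 ÷ 1,072 ≈ -52.52%.
So the mailing-list size decreased by 52.52%.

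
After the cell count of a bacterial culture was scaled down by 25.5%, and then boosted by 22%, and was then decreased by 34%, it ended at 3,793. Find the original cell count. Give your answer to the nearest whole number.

6,323

The overall multiplier applied was 0.745 × 1.22 × 0.66 = 0.599874.
So the original cell count was 3,793 ÷ 0.599874 ≈ 6,323.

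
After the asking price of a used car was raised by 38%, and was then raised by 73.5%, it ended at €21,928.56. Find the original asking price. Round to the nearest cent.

The overall multiplier applied was 1.38 × 1.735 = 2.3943.
So the original asking price was €21,928.56 ÷ 2.3943 ≈ €9,158.65.

€9,158.65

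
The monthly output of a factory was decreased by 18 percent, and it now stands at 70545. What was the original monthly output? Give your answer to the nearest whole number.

86030

The overall multiplier applied was 0.82.
So the original monthly output was 70545 ÷ 0.82 ≈ 86030.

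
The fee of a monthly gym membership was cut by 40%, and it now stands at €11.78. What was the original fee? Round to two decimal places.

The overall multiplier applied was 0.6.
So the original fee was €11.78 ÷ 0.6 ≈ €19.63.

€19.63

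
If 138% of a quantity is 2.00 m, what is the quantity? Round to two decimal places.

2.00 m ÷ 1.38 ≈ 1.45 m.

1.45 m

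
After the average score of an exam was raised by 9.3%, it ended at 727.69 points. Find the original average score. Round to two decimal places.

The overall multiplier applied was 1.093.
So the original average score was 727.69 ÷ 1.093 ≈ 665.77 points.

665.77 points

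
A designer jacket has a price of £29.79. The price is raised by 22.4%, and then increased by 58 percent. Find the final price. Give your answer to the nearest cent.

£57.61

Apply the 22.4% increase: £29.79 × 1.224 = £36.46296.
58% increase: £36.46296 × 1.58 = £57.6114768 ≈ £57.61.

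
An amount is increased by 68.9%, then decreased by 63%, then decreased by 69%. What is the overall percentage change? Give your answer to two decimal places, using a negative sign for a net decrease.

-80.63%

The combined multiplier is 1.689 × 0.37 × 0.31 = 0.1937283.
That corresponds to a decrease of 80.63%.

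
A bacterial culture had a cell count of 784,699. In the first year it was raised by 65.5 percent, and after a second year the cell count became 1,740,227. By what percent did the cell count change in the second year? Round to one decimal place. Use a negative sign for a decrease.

34.0%

After the first year: 784,699 × 1.655 = 1298676.845.
Second-year multiplier: 1,740,227 ÷ 1298676.845 ≈ 1.34.
That is a change of 34.0%.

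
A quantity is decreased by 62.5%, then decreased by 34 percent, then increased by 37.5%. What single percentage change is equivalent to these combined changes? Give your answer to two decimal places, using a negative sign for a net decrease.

A 62.5% decrease multiplies by 0.375.
Then a 34% decrease: 0.375 × 0.66 = 0.2475.
Then a 37.5% increase: 0.2475 × 1.375 = 0.3403125.
Overall factor 0.3403125, i.e. -65.97%.

-65.97%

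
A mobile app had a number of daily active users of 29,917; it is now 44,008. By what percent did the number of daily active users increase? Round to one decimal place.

47.1%

Change: 44,008 − 29,917 = 14,091.
Relative to the original: 14,091 ÷ 29,917 ≈ 47.1%.
So the number of daily active users increased by 47.1%.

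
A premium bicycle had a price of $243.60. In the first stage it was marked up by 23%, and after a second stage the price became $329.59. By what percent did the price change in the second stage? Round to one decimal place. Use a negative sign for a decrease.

After the first stage: $243.60 × 1.23 = $299.628.
Second-stage multiplier: $329.59 ÷ $299.628 ≈ 1.1.
That is a change of 10.0%.

10.0%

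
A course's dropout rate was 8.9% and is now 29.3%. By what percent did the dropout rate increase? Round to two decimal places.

The change is 29.3 − 8.9 = 20.4 percentage points.
Relative to the original 8.9%, that is 20.4 ÷ 8.9 ≈ 229.21%.
So the dropout rate rose by 229.21%.

229.21%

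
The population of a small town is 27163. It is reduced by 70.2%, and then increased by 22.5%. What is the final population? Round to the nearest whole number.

Each change multiplies by a factor: 0.298 × 1.225 = 0.36505.
27163 × 0.36505 = 9915.85315 ≈ 9916.

9916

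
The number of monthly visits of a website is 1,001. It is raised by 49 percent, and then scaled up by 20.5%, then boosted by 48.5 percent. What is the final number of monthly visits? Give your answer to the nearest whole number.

2,669

Each change multiplies by a factor: 1.49 × 1.205 × 1.485 = 2.66624325.
1,001 × 2.66624325 = 2668.90949325 ≈ 2,669.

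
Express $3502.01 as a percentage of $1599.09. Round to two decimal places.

219.00%

$3502.01 ÷ $1599.09 ≈ 219.00%.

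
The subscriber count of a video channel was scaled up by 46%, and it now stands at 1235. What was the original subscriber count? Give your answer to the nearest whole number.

846

The overall multiplier applied was 1.46.
So the original subscriber count was 1235 ÷ 1.46 ≈ 846.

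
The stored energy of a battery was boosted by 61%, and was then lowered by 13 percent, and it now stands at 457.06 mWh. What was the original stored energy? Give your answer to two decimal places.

326.31 mWh

The overall multiplier applied was 1.61 × 0.87 = 1.4007.
So the original stored energy was 457.06 ÷ 1.4007 ≈ 326.31 mWh.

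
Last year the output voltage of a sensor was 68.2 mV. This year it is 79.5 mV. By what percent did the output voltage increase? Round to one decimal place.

Change: 79.5 − 68.2 = 11.3.
Relative to the original: 11.3 ÷ 68.2 ≈ 16.6%.
So the output voltage increased by 16.6%.

16.6%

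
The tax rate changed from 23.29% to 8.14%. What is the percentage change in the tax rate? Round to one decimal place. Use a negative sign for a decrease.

-65.0%

The change is 8.14 − 23.29 = -15.15 percentage points.
Relative to the original 23.29%, that is -15.15 ÷ 23.29 ≈ -65.0%.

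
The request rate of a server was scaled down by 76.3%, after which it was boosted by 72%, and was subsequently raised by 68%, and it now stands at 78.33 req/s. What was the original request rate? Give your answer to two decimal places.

Undoing the 68% increase: 78.33 ÷ 1.68 = 46.625.
Undoing the 72% increase: 46.625 ÷ 1.72 ≈ 27.107558.
Undoing the 76.3% decrease: 27.107558 ÷ 0.237 ≈ 114.38 req/s.

114.38 req/s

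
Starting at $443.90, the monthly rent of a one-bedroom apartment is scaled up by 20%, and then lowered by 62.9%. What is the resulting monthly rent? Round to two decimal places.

Apply the 20% increase: $443.90 × 1.2 = $532.68.
After the 62.9% decrease: $532.68 × 0.371 = $197.62428 ≈ $197.62.

$197.62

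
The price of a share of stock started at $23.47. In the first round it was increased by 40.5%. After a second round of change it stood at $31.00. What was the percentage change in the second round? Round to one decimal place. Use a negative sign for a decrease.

After the first round: $23.47 × 1.405 = $32.97535.
Second-round multiplier: $31.00 ÷ $32.97535 ≈ 0.9401.
That is a change of -6.0%.

-6.0%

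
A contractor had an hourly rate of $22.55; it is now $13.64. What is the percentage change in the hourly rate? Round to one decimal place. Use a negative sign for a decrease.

-39.5%

Change: $13.64 − $22.55 = -$8.91.
Relative to the original: -$8.91 ÷ $22.55 ≈ -39.5%.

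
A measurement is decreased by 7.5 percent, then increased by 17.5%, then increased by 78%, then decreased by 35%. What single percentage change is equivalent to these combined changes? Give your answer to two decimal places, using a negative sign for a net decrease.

The combined multiplier is 0.925 × 1.175 × 1.78 × 0.65 = 1.257514375.
That corresponds to an increase of 25.75%.

25.75%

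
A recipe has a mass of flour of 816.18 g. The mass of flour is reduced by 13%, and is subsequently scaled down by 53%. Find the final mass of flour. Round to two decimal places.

Each change multiplies by a factor: 0.87 × 0.47 = 0.4089.
816.18 × 0.4089 = 333.736002 ≈ 333.74.

333.74 g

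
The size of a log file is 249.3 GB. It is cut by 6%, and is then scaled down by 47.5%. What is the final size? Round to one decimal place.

123.0 GB

After the 6% decrease: 249.3 × 0.94 = 234.342.
47.5% decrease: 234.342 × 0.525 = 123.02955 ≈ 123.0.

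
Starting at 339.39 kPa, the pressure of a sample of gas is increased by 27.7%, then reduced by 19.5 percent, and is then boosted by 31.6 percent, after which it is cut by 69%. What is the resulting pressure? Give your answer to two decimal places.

Each change multiplies by a factor: 1.277 × 0.805 × 1.316 × 0.31 = 0.4193767606.
339.39 × 0.4193767606 = 142.332278780034 ≈ 142.33.

142.33 kPa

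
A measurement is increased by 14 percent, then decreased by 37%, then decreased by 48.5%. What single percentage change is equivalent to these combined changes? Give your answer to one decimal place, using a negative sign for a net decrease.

-63.0%

The combined multiplier is 1.14 × 0.63 × 0.515 = 0.369873.
That corresponds to a decrease of 63.0%.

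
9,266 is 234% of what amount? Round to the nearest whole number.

9,266 ÷ 2.34 ≈ 3,960.

3,960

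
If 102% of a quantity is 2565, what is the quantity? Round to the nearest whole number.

2515

2565 ÷ 1.02 ≈ 2515.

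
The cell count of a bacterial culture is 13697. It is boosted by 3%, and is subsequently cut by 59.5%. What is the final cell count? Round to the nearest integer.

5714

After the 3% increase: 13697 × 1.03 = 14107.91.
Apply the 59.5% decrease: 14107.91 × 0.405 = 5713.70355 ≈ 5714.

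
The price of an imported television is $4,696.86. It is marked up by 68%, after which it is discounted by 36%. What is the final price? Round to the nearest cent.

68% increase: $4,696.86 × 1.68 = $7890.7248.
After the 36% decrease: $7890.7248 × 0.64 = $5050.063872 ≈ $5,050.06.

$5,050.06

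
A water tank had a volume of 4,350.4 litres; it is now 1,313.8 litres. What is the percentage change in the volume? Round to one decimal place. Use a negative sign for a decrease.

Change: 1,313.8 − 4,350.4 = -3,036.6.
Relative to the original: -3,036.6 ÷ 4,350.4 ≈ -69.8%.

-69.8%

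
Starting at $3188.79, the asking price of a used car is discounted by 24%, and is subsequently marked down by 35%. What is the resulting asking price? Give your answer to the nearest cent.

$1575.26

After the 24% decrease: $3188.79 × 0.76 = $2423.4804.
35% decrease: $2423.4804 × 0.65 = $1575.26226 ≈ $1575.26.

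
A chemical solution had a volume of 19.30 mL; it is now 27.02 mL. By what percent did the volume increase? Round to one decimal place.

40.0%

Change: 27.02 − 19.30 = 7.72.
Relative to the original: 7.72 ÷ 19.30 = 40.0%.
So the volume increased by 40.0%.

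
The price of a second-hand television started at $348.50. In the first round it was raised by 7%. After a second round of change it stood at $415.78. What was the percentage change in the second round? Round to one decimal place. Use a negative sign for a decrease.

11.5%

After the first round: $348.50 × 1.07 = $372.895.
Second-round multiplier: $415.78 ÷ $372.895 ≈ 1.11501.
That is a change of 11.5%.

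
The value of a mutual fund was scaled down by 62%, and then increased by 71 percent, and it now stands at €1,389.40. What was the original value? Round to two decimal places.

Undoing the 71% increase: €1,389.40 ÷ 1.71 ≈ €812.51462.
Undoing the 62% decrease: €812.51462 ÷ 0.38 ≈ €2,138.20.

€2,138.20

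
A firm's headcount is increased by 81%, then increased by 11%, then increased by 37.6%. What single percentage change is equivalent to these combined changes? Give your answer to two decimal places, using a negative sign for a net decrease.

176.45%

The combined multiplier is 1.81 × 1.11 × 1.376 = 2.7645216.
That corresponds to an increase of 176.45%.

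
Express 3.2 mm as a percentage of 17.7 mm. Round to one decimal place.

3.2 mm ÷ 17.7 mm ≈ 18.1%.

18.1%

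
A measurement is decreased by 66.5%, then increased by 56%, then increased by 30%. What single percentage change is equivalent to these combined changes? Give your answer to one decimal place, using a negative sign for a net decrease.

The combined multiplier is 0.335 × 1.56 × 1.3 = 0.67938.
That corresponds to a decrease of 32.1%.

-32.1%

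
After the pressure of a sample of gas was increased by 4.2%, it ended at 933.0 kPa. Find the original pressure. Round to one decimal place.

The overall multiplier applied was 1.042.
So the original pressure was 933.0 ÷ 1.042 ≈ 895.4 kPa.

895.4 kPa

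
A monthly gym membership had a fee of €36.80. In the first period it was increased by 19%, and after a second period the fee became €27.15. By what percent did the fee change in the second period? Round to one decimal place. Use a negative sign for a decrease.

-38.0%

After the first period: €36.80 × 1.19 = €43.792.
Second-period multiplier: €27.15 ÷ €43.792 ≈ 0.61998.
That is a change of -38.0%.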